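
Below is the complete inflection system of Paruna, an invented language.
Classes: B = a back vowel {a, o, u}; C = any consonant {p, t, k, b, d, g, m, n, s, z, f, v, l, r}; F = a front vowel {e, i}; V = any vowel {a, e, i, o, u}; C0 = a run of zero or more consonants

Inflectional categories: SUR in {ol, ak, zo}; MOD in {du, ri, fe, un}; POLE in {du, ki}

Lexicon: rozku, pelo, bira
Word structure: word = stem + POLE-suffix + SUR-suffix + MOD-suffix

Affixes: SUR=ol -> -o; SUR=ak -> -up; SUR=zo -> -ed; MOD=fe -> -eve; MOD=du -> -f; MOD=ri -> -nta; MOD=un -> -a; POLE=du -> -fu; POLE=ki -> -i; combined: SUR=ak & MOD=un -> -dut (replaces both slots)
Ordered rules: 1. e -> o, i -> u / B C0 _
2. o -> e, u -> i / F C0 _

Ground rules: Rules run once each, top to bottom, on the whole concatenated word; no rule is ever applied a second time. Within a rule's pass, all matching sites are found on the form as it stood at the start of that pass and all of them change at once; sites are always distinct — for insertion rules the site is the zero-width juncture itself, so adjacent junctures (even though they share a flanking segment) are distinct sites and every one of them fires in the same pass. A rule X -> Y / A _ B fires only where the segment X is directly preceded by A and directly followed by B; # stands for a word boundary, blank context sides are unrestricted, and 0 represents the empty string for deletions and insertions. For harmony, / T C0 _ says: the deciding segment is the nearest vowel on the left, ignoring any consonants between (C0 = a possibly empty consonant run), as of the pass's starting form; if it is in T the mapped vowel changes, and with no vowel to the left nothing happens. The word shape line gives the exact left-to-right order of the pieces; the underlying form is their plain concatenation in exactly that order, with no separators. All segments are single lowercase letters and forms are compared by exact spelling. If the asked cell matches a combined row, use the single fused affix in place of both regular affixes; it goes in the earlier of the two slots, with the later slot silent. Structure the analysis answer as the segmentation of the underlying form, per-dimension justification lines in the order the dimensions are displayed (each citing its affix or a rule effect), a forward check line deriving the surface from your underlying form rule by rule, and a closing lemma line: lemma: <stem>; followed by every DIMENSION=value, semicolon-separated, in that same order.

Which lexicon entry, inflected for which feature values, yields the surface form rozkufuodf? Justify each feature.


underlying: rozku-fu-ed-f
SUR=zo - signalled by the affix -ed
MOD=du - signalled by the affix -f
POLE=du - signalled by the affix -fu
check: rozkufuedf -> rozkufuodf -> rozkufuodf
lemma: rozku; SUR=zo; MOD=du; POLE=du


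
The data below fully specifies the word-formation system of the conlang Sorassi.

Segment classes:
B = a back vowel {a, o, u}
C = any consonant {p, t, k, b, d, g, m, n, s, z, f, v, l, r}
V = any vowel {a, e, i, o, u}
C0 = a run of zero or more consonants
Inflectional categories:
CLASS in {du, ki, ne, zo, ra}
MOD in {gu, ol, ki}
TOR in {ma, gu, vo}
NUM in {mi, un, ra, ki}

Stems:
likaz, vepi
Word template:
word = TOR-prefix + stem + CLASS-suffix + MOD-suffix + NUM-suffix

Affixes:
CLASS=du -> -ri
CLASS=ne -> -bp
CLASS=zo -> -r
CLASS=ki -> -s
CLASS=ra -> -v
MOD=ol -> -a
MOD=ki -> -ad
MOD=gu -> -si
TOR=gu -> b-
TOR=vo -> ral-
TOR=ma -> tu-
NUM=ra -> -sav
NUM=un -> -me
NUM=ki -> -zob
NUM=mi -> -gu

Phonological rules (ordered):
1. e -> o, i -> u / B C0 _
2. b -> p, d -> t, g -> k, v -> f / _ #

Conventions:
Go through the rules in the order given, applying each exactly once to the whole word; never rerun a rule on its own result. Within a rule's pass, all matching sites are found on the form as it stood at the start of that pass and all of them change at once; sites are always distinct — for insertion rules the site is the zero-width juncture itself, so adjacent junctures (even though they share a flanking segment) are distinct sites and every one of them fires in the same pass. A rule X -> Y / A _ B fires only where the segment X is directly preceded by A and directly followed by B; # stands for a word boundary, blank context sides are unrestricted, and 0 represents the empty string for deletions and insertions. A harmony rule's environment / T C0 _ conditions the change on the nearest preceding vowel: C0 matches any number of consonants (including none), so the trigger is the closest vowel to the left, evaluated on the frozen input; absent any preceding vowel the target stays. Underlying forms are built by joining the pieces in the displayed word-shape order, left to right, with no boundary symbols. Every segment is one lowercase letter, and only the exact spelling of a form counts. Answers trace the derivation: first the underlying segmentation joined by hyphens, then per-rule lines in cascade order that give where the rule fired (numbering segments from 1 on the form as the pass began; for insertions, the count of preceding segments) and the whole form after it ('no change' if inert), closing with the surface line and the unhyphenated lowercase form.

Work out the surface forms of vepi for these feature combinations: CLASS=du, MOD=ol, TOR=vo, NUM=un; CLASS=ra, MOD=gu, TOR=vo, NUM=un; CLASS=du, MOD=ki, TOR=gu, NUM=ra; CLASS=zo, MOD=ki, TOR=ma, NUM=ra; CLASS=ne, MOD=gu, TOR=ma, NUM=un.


cell CLASS=du, MOD=ol, TOR=vo, NUM=un:
underlying: ral-vepi-ri-a-me
1. e -> o, i -> u / B C0 _: fires at position(s) 5, 12: ralvopiriamo
2. b -> p, d -> t, g -> k, v -> f / _ #: no change
surface: ralvopiriamo

cell CLASS=ra, MOD=gu, TOR=vo, NUM=un:
underlying: ral-vepi-v-si-me
1. e -> o, i -> u / B C0 _: fires at position(s) 5: ralvopivsime
2. b -> p, d -> t, g -> k, v -> f / _ #: no change
surface: ralvopivsime

cell CLASS=du, MOD=ki, TOR=gu, NUM=ra:
underlying: b-vepi-ri-ad-sav
1. e -> o, i -> u / B C0 _: no change
2. b -> p, d -> t, g -> k, v -> f / _ #: fires at position(s) 12: bvepiriadsaf
surface: bvepiriadsaf

cell CLASS=zo, MOD=ki, TOR=ma, NUM=ra:
underlying: tu-vepi-r-ad-sav
1. e -> o, i -> u / B C0 _: fires at position(s) 4: tuvopiradsav
2. b -> p, d -> t, g -> k, v -> f / _ #: fires at position(s) 12: tuvopiradsaf
surface: tuvopiradsaf

cell CLASS=ne, MOD=gu, TOR=ma, NUM=un:
underlying: tu-vepi-bp-si-me
1. e -> o, i -> u / B C0 _: fires at position(s) 4: tuvopibpsime
2. b -> p, d -> t, g -> k, v -> f / _ #: no change
surface: tuvopibpsime


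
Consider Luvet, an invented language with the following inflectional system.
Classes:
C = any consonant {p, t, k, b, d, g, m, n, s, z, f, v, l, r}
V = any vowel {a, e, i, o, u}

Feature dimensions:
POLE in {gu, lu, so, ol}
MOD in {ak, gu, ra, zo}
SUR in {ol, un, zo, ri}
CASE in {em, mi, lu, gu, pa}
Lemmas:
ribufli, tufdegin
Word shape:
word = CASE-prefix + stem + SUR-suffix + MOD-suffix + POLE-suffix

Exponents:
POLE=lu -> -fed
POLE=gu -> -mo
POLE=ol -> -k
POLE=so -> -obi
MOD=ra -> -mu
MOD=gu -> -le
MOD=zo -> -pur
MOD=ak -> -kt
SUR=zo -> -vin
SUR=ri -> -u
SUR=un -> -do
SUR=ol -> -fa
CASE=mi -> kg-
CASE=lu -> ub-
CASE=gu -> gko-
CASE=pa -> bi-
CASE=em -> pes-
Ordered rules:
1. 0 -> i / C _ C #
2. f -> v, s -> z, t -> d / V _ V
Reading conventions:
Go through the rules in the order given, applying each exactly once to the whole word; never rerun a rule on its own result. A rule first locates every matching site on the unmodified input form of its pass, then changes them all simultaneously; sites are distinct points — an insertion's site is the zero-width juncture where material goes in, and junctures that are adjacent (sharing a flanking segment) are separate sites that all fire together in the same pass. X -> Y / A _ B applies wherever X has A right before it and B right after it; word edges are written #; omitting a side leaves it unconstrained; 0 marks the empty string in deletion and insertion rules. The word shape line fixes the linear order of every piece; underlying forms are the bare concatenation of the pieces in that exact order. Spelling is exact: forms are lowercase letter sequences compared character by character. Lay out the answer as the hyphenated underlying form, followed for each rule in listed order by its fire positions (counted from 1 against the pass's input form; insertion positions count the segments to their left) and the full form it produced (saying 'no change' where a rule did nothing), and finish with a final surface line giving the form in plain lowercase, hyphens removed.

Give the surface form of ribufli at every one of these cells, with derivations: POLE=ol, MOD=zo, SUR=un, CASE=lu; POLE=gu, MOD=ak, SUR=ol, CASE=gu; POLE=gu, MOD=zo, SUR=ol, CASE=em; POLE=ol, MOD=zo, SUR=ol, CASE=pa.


cell POLE=ol, MOD=zo, SUR=un, CASE=lu:
underlying: ub-ribufli-do-pur-k
1. 0 -> i / C _ C #: inserts after position(s) 14: ubribuflidopurik
2. f -> v, s -> z, t -> d / V _ V: no change
surface: ubribuflidopurik

cell POLE=gu, MOD=ak, SUR=ol, CASE=gu:
underlying: gko-ribufli-fa-kt-mo
1. 0 -> i / C _ C #: no change
2. f -> v, s -> z, t -> d / V _ V: fires at position(s) 11: gkoribuflivaktmo
surface: gkoribuflivaktmo

cell POLE=gu, MOD=zo, SUR=ol, CASE=em:
underlying: pes-ribufli-fa-pur-mo
1. 0 -> i / C _ C #: no change
2. f -> v, s -> z, t -> d / V _ V: fires at position(s) 11: pesribuflivapurmo
surface: pesribuflivapurmo

cell POLE=ol, MOD=zo, SUR=ol, CASE=pa:
underlying: bi-ribufli-fa-pur-k
1. 0 -> i / C _ C #: inserts after position(s) 14: biribuflifapurik
2. f -> v, s -> z, t -> d / V _ V: fires at position(s) 10: biribuflivapurik
surface: biribuflivapurik


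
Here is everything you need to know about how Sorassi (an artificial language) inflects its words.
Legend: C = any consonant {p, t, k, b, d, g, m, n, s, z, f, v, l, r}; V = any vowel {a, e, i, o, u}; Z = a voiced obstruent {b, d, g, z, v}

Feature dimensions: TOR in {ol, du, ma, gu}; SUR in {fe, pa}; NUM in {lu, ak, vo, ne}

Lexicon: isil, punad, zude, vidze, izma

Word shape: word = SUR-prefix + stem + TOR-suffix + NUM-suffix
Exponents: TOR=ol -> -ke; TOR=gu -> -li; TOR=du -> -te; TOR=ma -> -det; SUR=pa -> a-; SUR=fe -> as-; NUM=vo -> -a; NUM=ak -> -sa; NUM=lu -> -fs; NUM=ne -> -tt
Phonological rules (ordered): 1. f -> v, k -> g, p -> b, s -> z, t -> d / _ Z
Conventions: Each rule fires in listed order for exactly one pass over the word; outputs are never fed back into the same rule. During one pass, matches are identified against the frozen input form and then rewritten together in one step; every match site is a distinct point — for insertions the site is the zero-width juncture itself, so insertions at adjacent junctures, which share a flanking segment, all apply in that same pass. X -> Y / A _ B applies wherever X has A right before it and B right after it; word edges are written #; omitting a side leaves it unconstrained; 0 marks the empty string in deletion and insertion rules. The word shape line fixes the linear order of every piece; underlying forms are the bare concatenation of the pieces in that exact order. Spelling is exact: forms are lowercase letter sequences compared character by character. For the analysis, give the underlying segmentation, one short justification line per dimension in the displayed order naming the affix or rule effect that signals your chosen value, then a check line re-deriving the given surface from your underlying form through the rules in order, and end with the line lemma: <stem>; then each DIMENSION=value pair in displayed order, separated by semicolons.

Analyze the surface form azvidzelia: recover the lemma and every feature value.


underlying: as-vidze-li-a
TOR=gu - signalled by the affix -li
SUR=fe - signalled by the affix as-
NUM=vo - signalled by the affix -a
check: asvidzelia -> azvidzelia
lemma: vidze; TOR=gu; SUR=fe; NUM=vo


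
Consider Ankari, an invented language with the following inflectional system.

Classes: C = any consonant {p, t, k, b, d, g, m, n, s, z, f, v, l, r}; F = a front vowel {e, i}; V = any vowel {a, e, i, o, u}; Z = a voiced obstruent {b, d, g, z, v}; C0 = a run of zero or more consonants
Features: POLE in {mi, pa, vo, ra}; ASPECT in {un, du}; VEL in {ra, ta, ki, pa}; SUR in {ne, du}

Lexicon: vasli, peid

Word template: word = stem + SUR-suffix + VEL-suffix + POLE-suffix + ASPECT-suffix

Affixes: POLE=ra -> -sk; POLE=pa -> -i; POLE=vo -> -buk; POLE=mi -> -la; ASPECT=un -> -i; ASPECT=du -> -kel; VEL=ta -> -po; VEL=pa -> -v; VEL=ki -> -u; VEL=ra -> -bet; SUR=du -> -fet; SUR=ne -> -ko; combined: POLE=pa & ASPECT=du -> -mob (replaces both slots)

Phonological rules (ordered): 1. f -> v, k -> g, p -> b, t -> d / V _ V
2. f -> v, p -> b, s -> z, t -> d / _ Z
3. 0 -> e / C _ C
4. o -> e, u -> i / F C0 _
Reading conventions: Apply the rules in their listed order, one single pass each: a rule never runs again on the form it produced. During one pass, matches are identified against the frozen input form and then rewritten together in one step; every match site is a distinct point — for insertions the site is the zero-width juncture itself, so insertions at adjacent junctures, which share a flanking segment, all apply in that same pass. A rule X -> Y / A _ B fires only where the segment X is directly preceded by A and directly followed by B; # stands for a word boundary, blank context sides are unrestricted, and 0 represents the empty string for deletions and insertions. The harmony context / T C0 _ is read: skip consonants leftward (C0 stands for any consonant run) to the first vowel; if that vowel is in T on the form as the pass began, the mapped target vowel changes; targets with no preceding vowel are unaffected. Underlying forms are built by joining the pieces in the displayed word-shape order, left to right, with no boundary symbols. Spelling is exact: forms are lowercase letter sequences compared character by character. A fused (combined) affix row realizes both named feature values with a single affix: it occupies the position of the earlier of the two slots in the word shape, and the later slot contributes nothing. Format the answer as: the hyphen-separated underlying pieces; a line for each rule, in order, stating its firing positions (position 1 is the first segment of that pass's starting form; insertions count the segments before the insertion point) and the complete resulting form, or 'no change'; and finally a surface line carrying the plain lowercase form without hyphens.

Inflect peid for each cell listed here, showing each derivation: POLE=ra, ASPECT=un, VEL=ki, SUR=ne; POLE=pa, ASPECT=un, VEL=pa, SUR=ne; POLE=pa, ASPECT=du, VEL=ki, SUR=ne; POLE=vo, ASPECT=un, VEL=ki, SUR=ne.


cell POLE=ra, ASPECT=un, VEL=ki, SUR=ne:
underlying: peid-ko-u-sk-i
1. f -> v, k -> g, p -> b, t -> d / V _ V: no change
2. f -> v, p -> b, s -> z, t -> d / _ Z: no change
3. 0 -> e / C _ C: inserts after position(s) 4, 8: peidekouseki
4. o -> e, u -> i / F C0 _: fires at position(s) 7: peidekeuseki
surface: peidekeuseki

cell POLE=pa, ASPECT=un, VEL=pa, SUR=ne:
underlying: peid-ko-v-i-i
1. f -> v, k -> g, p -> b, t -> d / V _ V: no change
2. f -> v, p -> b, s -> z, t -> d / _ Z: no change
3. 0 -> e / C _ C: inserts after position(s) 4: peidekovii
4. o -> e, u -> i / F C0 _: fires at position(s) 7: peidekevii
surface: peidekevii

cell POLE=pa, ASPECT=du, VEL=ki, SUR=ne:
underlying: peid-ko-u-mob
1. f -> v, k -> g, p -> b, t -> d / V _ V: no change
2. f -> v, p -> b, s -> z, t -> d / _ Z: no change
3. 0 -> e / C _ C: inserts after position(s) 4: peidekoumob
4. o -> e, u -> i / F C0 _: fires at position(s) 7: peidekeumob
surface: peidekeumob

cell POLE=vo, ASPECT=un, VEL=ki, SUR=ne:
underlying: peid-ko-u-buk-i
1. f -> v, k -> g, p -> b, t -> d / V _ V: fires at position(s) 10: peidkoubugi
2. f -> v, p -> b, s -> z, t -> d / _ Z: no change
3. 0 -> e / C _ C: inserts after position(s) 4: peidekoubugi
4. o -> e, u -> i / F C0 _: fires at position(s) 7: peidekeubugi
surface: peidekeubugi


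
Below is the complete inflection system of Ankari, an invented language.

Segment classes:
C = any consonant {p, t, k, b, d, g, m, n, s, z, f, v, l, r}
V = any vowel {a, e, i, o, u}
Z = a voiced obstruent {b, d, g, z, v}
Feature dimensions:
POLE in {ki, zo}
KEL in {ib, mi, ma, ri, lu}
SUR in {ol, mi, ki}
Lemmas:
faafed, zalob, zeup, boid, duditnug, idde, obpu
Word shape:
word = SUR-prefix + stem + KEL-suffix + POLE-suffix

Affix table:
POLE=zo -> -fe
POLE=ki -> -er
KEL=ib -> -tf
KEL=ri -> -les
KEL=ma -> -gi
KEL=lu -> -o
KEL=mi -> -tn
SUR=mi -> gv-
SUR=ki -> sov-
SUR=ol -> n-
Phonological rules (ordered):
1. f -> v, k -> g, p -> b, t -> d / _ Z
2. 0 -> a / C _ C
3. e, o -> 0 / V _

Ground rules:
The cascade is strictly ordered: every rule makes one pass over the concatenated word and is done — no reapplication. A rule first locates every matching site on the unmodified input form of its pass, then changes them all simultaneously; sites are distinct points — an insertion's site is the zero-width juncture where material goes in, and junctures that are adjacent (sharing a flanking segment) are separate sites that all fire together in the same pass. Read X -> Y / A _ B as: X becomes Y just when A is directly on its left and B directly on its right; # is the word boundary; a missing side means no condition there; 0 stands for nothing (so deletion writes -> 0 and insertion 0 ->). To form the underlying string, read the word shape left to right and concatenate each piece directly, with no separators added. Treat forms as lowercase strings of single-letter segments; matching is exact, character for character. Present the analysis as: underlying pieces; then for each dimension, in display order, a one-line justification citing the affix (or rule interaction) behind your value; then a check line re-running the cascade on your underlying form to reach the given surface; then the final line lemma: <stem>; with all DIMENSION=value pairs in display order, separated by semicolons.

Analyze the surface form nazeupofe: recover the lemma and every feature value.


underlying: n-zeup-o-fe
POLE=zo - signalled by the affix -fe
KEL=lu - signalled by the affix -o
SUR=ol - signalled by the affix n-
check: nzeupofe -> nzeupofe -> nazeupofe -> nazeupofe
lemma: zeup; POLE=zo; KEL=lu; SUR=ol


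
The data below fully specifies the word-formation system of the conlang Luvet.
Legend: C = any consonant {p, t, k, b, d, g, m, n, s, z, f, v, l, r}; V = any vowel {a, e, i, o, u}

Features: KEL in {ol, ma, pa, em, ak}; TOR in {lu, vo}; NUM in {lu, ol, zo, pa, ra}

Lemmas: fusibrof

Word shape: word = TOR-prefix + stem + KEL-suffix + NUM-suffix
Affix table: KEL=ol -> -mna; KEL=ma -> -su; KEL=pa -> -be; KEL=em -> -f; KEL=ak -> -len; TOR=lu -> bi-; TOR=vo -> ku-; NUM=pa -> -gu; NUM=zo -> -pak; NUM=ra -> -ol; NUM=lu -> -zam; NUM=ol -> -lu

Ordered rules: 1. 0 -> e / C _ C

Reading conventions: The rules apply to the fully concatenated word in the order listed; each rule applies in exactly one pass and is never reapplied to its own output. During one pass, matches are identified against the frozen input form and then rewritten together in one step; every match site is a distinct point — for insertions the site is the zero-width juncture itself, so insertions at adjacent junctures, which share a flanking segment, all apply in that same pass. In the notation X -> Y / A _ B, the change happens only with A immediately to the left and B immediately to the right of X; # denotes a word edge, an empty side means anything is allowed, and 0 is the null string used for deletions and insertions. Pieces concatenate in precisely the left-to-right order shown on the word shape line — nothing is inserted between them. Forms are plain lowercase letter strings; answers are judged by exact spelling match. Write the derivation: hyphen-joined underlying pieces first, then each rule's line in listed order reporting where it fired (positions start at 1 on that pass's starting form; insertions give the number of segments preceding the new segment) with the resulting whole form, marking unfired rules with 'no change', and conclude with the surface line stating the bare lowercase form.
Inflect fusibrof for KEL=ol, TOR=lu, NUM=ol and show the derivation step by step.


underlying: bi-fusibrof-mna-lu
1. 0 -> e / C _ C: inserts after position(s) 7, 10, 11: bifusiberofemenalu
surface: bifusiberofemenalu


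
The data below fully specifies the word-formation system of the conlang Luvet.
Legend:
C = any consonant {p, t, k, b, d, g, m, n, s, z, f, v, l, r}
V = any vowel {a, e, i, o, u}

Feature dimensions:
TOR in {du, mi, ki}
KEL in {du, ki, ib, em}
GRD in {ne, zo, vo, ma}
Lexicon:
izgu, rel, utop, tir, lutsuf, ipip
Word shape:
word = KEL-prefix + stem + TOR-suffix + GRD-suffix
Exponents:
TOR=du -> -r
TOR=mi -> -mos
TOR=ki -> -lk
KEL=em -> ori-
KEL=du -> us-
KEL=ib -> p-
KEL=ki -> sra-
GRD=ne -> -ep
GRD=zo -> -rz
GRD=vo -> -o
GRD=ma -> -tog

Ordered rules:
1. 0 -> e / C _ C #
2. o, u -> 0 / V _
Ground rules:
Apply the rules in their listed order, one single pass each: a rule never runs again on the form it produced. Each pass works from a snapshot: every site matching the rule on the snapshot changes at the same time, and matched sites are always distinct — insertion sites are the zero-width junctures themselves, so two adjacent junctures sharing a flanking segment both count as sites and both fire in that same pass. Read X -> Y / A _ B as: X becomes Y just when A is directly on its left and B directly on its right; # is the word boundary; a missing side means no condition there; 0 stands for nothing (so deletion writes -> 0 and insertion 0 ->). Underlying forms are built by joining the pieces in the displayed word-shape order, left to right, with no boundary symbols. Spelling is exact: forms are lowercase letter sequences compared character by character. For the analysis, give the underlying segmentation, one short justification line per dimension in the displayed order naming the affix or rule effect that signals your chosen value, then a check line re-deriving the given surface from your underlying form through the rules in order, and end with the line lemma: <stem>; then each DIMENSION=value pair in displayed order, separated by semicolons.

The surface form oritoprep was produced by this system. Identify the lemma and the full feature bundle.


underlying: ori-utop-r-ep
TOR=du - signalled by the affix -r
KEL=em - signalled by the affix ori-
GRD=ne - signalled by the affix -ep
check: oriutoprep -> oriutoprep -> oritoprep
lemma: utop; TOR=du; KEL=em; GRD=ne


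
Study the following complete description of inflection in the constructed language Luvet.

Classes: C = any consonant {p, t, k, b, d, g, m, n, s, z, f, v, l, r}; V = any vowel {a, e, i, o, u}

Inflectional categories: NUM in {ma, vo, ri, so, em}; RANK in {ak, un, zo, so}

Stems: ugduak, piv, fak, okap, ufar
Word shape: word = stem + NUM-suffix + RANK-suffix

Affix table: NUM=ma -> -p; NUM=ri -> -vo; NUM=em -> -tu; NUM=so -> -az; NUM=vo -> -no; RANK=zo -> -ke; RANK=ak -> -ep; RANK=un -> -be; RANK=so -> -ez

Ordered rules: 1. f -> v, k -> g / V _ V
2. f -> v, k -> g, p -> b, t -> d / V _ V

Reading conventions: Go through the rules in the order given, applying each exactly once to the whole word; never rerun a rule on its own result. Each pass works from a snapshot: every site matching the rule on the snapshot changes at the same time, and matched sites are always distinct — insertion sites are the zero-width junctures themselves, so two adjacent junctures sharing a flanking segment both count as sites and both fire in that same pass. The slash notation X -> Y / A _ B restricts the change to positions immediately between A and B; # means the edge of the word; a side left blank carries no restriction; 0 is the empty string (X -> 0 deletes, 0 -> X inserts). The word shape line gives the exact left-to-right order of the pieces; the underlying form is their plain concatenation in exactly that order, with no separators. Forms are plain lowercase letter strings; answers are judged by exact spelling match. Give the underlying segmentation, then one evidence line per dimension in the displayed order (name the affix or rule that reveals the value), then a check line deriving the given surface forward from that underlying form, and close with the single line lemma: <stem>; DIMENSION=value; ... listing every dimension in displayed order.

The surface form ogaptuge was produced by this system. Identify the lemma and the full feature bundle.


underlying: okap-tu-ke
NUM=em - signalled by the affix -tu
RANK=zo - signalled by the affix -ke
check: okaptuke -> ogaptuge -> ogaptuge
lemma: okap; NUM=em; RANK=zo


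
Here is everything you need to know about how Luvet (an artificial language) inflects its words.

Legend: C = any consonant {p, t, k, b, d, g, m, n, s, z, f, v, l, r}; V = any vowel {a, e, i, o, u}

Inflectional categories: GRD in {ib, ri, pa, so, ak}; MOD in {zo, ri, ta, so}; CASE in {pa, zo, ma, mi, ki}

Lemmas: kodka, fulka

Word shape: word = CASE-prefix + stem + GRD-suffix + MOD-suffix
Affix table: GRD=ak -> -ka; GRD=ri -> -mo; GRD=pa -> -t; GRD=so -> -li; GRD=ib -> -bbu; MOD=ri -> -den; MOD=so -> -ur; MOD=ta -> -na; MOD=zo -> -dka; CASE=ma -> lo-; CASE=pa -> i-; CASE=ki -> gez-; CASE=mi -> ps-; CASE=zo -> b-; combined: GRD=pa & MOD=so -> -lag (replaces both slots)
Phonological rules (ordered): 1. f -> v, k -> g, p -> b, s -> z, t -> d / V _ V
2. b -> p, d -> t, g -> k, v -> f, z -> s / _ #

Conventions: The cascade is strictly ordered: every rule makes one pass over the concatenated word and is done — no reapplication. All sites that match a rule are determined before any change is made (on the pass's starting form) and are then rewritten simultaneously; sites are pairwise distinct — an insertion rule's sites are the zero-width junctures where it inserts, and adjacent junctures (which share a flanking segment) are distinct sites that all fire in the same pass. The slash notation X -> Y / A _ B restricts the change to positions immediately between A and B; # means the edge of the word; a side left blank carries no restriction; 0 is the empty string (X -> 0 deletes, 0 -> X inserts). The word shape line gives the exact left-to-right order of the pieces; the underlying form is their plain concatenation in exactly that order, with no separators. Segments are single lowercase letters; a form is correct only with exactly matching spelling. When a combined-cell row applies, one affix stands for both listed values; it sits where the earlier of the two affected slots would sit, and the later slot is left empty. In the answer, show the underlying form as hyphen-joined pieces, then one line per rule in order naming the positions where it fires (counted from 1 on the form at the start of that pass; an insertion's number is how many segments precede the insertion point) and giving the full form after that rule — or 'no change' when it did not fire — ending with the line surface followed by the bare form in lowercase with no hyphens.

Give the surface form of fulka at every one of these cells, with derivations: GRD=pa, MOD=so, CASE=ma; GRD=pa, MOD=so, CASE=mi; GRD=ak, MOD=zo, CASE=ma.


cell GRD=pa, MOD=so, CASE=ma:
underlying: lo-fulka-lag
1. f -> v, k -> g, p -> b, s -> z, t -> d / V _ V: fires at position(s) 3: lovulkalag
2. b -> p, d -> t, g -> k, v -> f, z -> s / _ #: fires at position(s) 10: lovulkalak
surface: lovulkalak

cell GRD=pa, MOD=so, CASE=mi:
underlying: ps-fulka-lag
1. f -> v, k -> g, p -> b, s -> z, t -> d / V _ V: no change
2. b -> p, d -> t, g -> k, v -> f, z -> s / _ #: fires at position(s) 10: psfulkalak
surface: psfulkalak

cell GRD=ak, MOD=zo, CASE=ma:
underlying: lo-fulka-ka-dka
1. f -> v, k -> g, p -> b, s -> z, t -> d / V _ V: fires at position(s) 3, 8: lovulkagadka
2. b -> p, d -> t, g -> k, v -> f, z -> s / _ #: no change
surface: lovulkagadka


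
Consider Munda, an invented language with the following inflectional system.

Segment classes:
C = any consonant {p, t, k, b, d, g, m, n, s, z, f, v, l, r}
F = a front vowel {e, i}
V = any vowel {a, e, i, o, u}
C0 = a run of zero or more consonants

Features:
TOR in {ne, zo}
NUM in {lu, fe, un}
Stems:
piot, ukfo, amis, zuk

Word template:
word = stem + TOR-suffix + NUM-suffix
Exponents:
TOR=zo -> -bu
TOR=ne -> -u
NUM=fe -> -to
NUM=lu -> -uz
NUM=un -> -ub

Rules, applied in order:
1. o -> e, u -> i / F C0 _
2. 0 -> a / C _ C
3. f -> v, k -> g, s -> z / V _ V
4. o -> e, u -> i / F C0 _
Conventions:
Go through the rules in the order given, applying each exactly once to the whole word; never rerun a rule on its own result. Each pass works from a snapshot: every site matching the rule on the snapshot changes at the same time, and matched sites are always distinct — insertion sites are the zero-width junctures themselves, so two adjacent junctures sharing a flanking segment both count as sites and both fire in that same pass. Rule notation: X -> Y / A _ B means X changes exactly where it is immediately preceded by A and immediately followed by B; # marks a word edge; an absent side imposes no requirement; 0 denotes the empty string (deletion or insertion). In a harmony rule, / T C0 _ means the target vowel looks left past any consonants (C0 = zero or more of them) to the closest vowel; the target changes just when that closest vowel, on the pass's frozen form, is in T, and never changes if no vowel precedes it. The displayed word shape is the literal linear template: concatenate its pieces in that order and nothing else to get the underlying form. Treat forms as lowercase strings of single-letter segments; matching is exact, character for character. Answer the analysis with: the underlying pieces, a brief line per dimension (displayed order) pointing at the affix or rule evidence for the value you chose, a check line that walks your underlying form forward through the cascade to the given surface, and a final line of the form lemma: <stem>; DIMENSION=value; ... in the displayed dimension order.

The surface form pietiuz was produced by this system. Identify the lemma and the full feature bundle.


underlying: piot-u-uz
TOR=ne - signalled by the affix -u
NUM=lu - signalled by the affix -uz
check: piotuuz -> pietuuz -> pietuuz -> pietuuz -> pietiuz
lemma: piot; TOR=ne; NUM=lu


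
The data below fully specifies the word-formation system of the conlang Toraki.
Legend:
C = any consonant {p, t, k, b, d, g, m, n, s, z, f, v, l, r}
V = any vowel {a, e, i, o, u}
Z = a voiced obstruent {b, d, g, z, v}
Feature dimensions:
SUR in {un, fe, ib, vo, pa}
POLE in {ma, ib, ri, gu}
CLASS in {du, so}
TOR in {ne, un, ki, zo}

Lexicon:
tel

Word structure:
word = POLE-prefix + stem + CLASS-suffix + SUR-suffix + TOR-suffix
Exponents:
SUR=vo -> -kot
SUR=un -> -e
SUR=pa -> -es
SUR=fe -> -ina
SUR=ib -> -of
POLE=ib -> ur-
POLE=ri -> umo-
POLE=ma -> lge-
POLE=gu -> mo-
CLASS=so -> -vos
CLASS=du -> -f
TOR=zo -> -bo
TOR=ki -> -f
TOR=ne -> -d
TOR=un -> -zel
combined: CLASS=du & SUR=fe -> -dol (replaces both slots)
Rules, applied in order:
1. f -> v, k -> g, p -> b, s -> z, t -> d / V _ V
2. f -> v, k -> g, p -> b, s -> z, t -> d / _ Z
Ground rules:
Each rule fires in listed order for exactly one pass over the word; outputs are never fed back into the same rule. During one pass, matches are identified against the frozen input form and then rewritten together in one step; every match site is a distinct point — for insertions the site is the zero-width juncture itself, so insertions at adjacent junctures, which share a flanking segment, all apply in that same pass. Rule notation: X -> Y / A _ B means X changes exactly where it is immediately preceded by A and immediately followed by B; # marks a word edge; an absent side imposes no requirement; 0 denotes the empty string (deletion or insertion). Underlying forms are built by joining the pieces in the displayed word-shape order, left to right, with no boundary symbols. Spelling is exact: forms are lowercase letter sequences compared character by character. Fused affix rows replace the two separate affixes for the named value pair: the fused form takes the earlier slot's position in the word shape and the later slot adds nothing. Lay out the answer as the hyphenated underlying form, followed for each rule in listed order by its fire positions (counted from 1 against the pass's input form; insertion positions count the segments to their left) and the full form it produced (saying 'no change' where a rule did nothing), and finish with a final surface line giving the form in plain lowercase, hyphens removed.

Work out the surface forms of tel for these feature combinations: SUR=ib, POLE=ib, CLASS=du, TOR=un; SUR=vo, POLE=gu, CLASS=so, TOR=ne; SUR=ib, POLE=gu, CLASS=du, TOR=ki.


cell SUR=ib, POLE=ib, CLASS=du, TOR=un:
underlying: ur-tel-f-of-zel
1. f -> v, k -> g, p -> b, s -> z, t -> d / V _ V: no change
2. f -> v, k -> g, p -> b, s -> z, t -> d / _ Z: fires at position(s) 8: urtelfovzel
surface: urtelfovzel

cell SUR=vo, POLE=gu, CLASS=so, TOR=ne:
underlying: mo-tel-vos-kot-d
1. f -> v, k -> g, p -> b, s -> z, t -> d / V _ V: fires at position(s) 3: modelvoskotd
2. f -> v, k -> g, p -> b, s -> z, t -> d / _ Z: fires at position(s) 11: modelvoskodd
surface: modelvoskodd

cell SUR=ib, POLE=gu, CLASS=du, TOR=ki:
underlying: mo-tel-f-of-f
1. f -> v, k -> g, p -> b, s -> z, t -> d / V _ V: fires at position(s) 3: modelfoff
2. f -> v, k -> g, p -> b, s -> z, t -> d / _ Z: no change
surface: modelfoff


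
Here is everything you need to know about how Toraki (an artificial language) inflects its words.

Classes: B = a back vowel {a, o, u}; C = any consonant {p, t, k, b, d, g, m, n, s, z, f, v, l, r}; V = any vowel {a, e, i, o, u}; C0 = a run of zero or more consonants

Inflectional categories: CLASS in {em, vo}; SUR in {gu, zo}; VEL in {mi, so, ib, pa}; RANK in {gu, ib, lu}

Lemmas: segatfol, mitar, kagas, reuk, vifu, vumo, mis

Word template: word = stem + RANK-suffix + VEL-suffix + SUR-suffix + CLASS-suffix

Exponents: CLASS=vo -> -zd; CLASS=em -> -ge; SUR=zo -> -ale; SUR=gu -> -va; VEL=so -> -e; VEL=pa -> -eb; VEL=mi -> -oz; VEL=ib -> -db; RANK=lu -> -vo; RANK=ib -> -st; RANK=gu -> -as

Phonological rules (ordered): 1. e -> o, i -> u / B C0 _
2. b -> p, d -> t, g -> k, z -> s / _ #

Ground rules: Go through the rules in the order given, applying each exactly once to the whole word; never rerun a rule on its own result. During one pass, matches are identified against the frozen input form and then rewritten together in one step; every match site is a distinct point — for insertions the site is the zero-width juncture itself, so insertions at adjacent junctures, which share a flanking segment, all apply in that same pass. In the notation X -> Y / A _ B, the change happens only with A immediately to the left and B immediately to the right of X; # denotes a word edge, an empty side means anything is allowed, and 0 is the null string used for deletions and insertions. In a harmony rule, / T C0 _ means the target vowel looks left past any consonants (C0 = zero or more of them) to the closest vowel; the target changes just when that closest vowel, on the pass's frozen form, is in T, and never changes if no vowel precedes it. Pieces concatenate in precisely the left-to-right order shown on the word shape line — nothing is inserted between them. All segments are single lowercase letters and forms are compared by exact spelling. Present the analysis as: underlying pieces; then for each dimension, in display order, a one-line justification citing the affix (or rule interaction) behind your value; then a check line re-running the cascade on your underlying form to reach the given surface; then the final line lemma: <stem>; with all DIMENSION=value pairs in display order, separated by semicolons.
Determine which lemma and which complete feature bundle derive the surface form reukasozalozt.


underlying: reuk-as-oz-ale-zd
CLASS=vo - signalled by the affix -zd
SUR=zo - signalled by the affix -ale
VEL=mi - signalled by the affix -oz
RANK=gu - signalled by the affix -as
check: reukasozalezd -> reukasozalozd -> reukasozalozt
lemma: reuk; CLASS=vo; SUR=zo; VEL=mi; RANK=gu


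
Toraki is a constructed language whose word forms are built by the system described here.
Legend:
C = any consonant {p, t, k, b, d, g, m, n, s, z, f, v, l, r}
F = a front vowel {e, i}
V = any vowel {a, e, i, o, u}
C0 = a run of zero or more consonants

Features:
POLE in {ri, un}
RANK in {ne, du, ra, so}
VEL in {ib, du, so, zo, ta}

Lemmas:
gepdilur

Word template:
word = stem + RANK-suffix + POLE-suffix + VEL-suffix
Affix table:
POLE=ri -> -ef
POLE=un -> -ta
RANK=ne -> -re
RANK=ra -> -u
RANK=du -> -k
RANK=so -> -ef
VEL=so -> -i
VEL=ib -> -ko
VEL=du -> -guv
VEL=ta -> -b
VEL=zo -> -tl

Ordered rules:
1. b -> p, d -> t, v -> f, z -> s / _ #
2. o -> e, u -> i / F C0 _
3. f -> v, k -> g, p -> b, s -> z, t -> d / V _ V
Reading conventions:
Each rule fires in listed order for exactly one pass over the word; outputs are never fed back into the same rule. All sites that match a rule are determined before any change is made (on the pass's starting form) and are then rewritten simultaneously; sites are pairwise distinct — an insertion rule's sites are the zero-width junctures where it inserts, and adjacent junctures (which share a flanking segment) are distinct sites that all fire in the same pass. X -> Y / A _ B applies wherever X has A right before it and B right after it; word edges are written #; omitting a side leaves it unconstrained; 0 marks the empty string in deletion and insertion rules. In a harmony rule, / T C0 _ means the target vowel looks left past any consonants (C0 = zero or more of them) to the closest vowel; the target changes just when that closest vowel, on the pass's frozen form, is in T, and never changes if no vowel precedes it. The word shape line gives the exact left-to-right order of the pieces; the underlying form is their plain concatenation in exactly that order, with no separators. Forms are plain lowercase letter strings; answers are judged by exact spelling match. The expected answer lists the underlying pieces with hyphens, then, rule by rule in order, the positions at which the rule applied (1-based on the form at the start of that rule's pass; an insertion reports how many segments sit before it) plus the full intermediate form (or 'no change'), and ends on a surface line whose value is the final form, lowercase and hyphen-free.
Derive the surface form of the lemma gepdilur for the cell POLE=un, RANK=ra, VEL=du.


underlying: gepdilur-u-ta-guv
1. b -> p, d -> t, v -> f, z -> s / _ #: fires at position(s) 14: gepdilurutaguf
2. o -> e, u -> i / F C0 _: fires at position(s) 7: gepdilirutaguf
3. f -> v, k -> g, p -> b, s -> z, t -> d / V _ V: fires at position(s) 10: gepdilirudaguf
surface: gepdilirudaguf


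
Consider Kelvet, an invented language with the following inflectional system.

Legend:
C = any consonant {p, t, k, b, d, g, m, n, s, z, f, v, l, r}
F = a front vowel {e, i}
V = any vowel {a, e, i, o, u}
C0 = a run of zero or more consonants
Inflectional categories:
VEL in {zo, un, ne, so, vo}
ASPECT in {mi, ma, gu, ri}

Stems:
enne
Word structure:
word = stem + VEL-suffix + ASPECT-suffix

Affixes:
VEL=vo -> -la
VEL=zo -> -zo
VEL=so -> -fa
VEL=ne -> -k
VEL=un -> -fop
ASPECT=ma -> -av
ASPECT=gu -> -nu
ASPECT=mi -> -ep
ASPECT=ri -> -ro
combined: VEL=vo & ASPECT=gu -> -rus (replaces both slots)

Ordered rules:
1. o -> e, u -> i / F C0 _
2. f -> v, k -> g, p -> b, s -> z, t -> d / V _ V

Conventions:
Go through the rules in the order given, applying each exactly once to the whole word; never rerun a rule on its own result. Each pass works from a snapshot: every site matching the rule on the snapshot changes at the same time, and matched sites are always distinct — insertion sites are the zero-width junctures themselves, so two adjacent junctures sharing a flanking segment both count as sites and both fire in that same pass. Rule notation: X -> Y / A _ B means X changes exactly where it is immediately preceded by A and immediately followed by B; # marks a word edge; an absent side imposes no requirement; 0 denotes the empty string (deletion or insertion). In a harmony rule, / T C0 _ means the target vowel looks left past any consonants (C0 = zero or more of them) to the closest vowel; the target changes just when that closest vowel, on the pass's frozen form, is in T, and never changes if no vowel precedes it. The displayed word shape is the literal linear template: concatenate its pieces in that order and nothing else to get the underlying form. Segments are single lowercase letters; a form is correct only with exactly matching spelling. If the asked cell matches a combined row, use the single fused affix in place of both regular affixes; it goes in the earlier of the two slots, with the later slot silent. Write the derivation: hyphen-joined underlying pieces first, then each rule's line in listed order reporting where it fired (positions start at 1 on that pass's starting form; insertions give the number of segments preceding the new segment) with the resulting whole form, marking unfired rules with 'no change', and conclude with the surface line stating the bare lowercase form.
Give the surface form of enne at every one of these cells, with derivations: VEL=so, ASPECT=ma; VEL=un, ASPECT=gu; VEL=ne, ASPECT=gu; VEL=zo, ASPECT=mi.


cell VEL=so, ASPECT=ma:
underlying: enne-fa-av
1. o -> e, u -> i / F C0 _: no change
2. f -> v, k -> g, p -> b, s -> z, t -> d / V _ V: fires at position(s) 5: ennevaav
surface: ennevaav

cell VEL=un, ASPECT=gu:
underlying: enne-fop-nu
1. o -> e, u -> i / F C0 _: fires at position(s) 6: ennefepnu
2. f -> v, k -> g, p -> b, s -> z, t -> d / V _ V: fires at position(s) 5: ennevepnu
surface: ennevepnu

cell VEL=ne, ASPECT=gu:
underlying: enne-k-nu
1. o -> e, u -> i / F C0 _: fires at position(s) 7: ennekni
2. f -> v, k -> g, p -> b, s -> z, t -> d / V _ V: no change
surface: ennekni

cell VEL=zo, ASPECT=mi:
underlying: enne-zo-ep
1. o -> e, u -> i / F C0 _: fires at position(s) 6: ennezeep
2. f -> v, k -> g, p -> b, s -> z, t -> d / V _ V: no change
surface: ennezeep
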